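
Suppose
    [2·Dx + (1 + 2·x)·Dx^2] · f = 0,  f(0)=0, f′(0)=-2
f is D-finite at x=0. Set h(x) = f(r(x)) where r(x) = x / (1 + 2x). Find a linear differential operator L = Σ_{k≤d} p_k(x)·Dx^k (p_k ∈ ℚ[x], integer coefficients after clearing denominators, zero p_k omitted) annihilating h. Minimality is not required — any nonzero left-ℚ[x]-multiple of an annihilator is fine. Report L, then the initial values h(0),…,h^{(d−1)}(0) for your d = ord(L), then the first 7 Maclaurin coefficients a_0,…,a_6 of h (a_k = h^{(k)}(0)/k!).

L = (6 + 16·x)·Dx + (1 + 6·x + 8·x^2)·Dx^2  (order 2).
h: a_k = 0, -2, 6, -56/3, 60, -992/5, 672, …
ICs: h(0) = 0, h′(0) = -2.

f: a_k = 0, -2, 2, -8/3, 4, -32/5, 32/3, …
f∘r: x↦r, Dx↦Dx/r' in L_f ⇒ L₀.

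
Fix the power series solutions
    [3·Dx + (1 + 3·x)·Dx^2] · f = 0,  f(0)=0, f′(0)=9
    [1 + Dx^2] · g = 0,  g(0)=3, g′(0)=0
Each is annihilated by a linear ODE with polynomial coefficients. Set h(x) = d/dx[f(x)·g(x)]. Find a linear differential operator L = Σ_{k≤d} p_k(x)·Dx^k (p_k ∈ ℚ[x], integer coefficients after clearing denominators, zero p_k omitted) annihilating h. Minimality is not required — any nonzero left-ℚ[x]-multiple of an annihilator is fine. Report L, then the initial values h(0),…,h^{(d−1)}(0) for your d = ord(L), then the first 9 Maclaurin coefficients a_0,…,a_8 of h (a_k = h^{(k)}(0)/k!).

L = (-8897 - 1764·x - 7722·x^2 - 14364·x^3 - 7533·x^4 + 5832·x^5 + 2916·x^6) + (-3432 - 13248·x - 12420·x^2 - 8100·x^3 + 9720·x^4 + 5832·x^5)·Dx + (-9100 - 3204·x - 11070·x^2 - 17064·x^3 - 6318·x^4 + 11664·x^5 + 5832·x^6)·Dx^2 + (-3432 - 13248·x - 12420·x^2 - 8100·x^3 + 9720·x^4 + 5832·x^5)·Dx^3 + (-203 - 1440·x - 3348·x^2 - 2700·x^3 + 1215·x^4 + 5832·x^5 + 2916·x^6)·Dx^4  (order 4).
h: a_k = 27, -81, 405/2, -648, 15921/8, -48195/8, 1454037/80, -547353/10, 737661843/4480, …
ICs: h(0) = 27, h′(0) = -81, h′′(0) = 405, h′′′(0) = -3888.

f: a_k = 0, 9, -27/2, 27, -243/4, 729/5, -729/2, 6561/7, -19683/8, …
g: a_k = 3, 0, -3/2, 0, 1/8, 0, -1/240, 0, 1/13440, …
f·g: L₀ = L_f ⊗_s L_g, ord ≤ 2·2.
Derive L from L₀ (diff closure).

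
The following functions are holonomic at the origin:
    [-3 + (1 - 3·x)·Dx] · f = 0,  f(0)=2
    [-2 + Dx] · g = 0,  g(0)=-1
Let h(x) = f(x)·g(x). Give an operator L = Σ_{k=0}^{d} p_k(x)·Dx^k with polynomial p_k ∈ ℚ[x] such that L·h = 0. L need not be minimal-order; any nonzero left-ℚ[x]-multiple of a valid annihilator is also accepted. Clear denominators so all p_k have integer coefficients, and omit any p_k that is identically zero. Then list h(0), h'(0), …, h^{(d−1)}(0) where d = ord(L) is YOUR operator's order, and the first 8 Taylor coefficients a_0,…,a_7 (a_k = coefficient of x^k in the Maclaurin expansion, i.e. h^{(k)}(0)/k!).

f: a_k = 2, 6, 18, 54, 162, 486, 1458, 4374, …
g: a_k = -1, -2, -2, -4/3, -2/3, -4/15, -4/45, -8/315, …
Sym-product of L_f,L_g gives L₀ (≤ ord 1).
L = (5 - 6·x) + (-1 + 3·x)·Dx  (order 1).
h: a_k = -2, -10, -34, -314/3, -946/3, -14198/15, -25558/9, -2683606/315, …
ICs: h(0) = -2.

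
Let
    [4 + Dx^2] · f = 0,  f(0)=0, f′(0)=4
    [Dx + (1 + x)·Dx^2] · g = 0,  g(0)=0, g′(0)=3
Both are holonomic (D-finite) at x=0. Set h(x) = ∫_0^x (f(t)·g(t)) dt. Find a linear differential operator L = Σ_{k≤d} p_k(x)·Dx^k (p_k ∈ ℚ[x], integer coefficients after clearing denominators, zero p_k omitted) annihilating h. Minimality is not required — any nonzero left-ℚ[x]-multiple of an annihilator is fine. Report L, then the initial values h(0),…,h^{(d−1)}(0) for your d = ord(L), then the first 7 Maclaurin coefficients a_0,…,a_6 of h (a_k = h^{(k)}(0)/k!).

L = (168 + 864·x + 1456·x^2 + 1024·x^3 + 256·x^4)·Dx + (112 + 368·x + 384·x^2 + 128·x^3)·Dx^2 + (102 + 464·x + 744·x^2 + 512·x^3 + 128·x^4)·Dx^3 + (28 + 92·x + 96·x^2 + 32·x^3)·Dx^4 + (15 + 62·x + 95·x^2 + 64·x^3 + 16·x^4)·Dx^5  (order 5).
h: a_k = 0, 0, 0, 4, -3/2, -4/5, 1/6, …
ICs: h(0) = 0, h′(0) = 0, h′′(0) = 0, h′′′(0) = 24, h′′′′(0) = -36.

f: a_k = 0, 4, 0, -8/3, 0, 8/15, 0, …
g: a_k = 0, 3, -3/2, 1, -3/4, 3/5, -1/2, …
f·g: L₀ = L_f ⊗_s L_g, ord ≤ 2·2.
h=∫₀ˣh₀: take L = L₀·Dx.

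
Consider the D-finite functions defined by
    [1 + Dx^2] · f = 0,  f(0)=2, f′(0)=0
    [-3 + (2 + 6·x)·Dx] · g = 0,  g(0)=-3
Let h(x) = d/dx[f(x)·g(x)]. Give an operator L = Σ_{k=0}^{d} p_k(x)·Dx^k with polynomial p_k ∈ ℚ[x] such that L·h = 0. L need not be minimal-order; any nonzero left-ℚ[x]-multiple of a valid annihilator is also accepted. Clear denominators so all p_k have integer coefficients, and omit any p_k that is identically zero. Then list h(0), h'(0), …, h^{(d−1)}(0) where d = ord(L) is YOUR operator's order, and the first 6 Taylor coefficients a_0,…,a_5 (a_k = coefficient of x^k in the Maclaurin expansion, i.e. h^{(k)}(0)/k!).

L = (133 + 2352·x + 4104·x^2 + 1728·x^3 + 1296·x^4) + (276 + 540·x - 1296·x^2 - 1296·x^3)·Dx + (124 + 840·x + 1836·x^2 + 1728·x^3 + 1296·x^4)·Dx^2  (order 2).
h: a_k = -9, 39/2, -135/8, 983/16, -22515/128, 618229/1280, …
ICs: h(0) = -9, h′(0) = 39/2.

f: a_k = 2, 0, -1, 0, 1/12, 0, …
g: a_k = -3, -9/2, 27/8, -81/16, 1215/128, -5103/256, …
Product ⇒ symmetric product L₀, ord ≤ 2.
Differentiate: ansatz ord ≤ ord L₀ ⇒ L.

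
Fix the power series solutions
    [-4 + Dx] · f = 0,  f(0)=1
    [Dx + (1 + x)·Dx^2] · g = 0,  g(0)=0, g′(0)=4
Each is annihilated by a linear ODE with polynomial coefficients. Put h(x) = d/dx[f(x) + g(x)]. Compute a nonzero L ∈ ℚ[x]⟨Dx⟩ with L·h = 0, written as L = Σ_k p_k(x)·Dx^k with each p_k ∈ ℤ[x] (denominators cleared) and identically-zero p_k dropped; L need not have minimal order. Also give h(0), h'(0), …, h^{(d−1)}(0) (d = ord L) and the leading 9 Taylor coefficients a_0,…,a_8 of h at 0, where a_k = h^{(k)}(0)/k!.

L = (-24 - 16·x) + (-14 - 32·x - 16·x^2)·Dx + (5 + 9·x + 4·x^2)·Dx^2  (order 2).
h: a_k = 8, 12, 36, 116/3, 140/3, 452/15, 1204/45, 2836/315, 3308/315, …
ICs: h(0) = 8, h′(0) = 12.

f: a_k = 1, 4, 8, 32/3, 32/3, 128/15, 256/45, 1024/315, 512/315, …
g: a_k = 0, 4, -2, 4/3, -1, 4/5, -2/3, 4/7, -1/2, …
L₀ := lclm(L_f,L_g); ord L₀ ≤ 1+2.
Derive L from L₀ (diff closure).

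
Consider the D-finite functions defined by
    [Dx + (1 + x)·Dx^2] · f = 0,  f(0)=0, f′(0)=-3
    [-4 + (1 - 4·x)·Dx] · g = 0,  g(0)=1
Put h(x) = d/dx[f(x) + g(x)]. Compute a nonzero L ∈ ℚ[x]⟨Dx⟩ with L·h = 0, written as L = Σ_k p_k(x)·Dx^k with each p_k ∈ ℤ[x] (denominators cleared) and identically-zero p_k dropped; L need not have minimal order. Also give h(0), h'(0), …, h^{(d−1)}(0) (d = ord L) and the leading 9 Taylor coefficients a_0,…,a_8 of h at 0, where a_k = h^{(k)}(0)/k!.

f: a_k = 0, -3, 3/2, -1, 3/4, -3/5, 1/2, -3/7, 3/8, …
g: a_k = 1, 4, 16, 64, 256, 1024, 4096, 16384, 65536, …
L₀ := lclm(L_f,L_g); ord L₀ ≤ 2+1.
h₀' ⇒ L via d/dx closure of L₀.
L = (-112 - 32·x) + (-94 - 208·x - 64·x^2)·Dx + (9 - 23·x - 48·x^2 - 16·x^3)·Dx^2  (order 2).
h: a_k = 1, 35, 189, 1027, 5117, 24579, 114685, 524291, 2359293, …
ICs: h(0) = 1, h′(0) = 35.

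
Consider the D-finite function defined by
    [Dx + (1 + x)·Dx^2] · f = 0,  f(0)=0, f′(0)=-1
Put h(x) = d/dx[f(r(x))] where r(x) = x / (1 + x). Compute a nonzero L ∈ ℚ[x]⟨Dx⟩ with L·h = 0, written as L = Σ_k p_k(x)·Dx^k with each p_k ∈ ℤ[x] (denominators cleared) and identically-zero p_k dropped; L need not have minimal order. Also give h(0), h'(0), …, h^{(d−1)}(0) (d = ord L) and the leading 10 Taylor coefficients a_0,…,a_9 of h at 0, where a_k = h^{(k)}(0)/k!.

f: a_k = 0, -1, 1/2, -1/3, 1/4, -1/5, 1/6, -1/7, 1/8, -1/9, …
L₀ from L_f via x↦r, Dx↦r'^{-1}Dx.
h₀' ⇒ L via d/dx closure of L₀.
L = (3 + 4·x) + (1 + 3·x + 2·x^2)·Dx  (order 1).
h: a_k = -1, 3, -7, 15, -31, 63, -127, 255, -511, 1023, …
ICs: h(0) = -1.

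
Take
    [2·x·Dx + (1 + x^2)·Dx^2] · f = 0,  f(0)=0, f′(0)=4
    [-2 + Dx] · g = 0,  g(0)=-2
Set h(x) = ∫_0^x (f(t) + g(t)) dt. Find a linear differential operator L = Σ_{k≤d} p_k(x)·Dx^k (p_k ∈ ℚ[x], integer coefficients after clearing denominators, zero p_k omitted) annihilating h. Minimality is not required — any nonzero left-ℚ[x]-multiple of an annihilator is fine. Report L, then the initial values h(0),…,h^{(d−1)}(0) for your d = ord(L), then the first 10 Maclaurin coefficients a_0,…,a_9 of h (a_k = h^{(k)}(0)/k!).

L = (2 - 4·x - 6·x^2 - 4·x^3)·Dx^2 + (-3 - x^2 - 2·x^4)·Dx^3 + (1 + x + 2·x^2 + x^3 + x^4)·Dx^4  (order 4).
h: a_k = 0, -2, 0, -4/3, -1, -4/15, 2/45, -8/315, -7/90, -4/2835, …
ICs: h(0) = 0, h′(0) = -2, h′′(0) = 0, h′′′(0) = -8.

f: a_k = 0, 4, 0, -4/3, 0, 4/5, 0, -4/7, 0, 4/9, …
g: a_k = -2, -4, -4, -8/3, -4/3, -8/15, -8/45, -16/315, -4/315, -8/2835, …
f+g: L₀ = lclm(L_f,L_g), ord ≤ 2+1.
h=∫h₀ ⇒ L = L₀·Dx.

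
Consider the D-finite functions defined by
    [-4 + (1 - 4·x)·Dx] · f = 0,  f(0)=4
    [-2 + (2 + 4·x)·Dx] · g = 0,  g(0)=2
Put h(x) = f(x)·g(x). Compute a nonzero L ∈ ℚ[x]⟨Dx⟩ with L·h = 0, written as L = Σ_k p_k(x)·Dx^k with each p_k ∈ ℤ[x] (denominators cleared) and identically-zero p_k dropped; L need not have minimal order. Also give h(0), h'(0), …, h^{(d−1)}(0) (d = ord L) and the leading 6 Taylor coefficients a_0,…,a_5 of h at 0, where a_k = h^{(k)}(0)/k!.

f: a_k = 4, 16, 64, 256, 1024, 4096, …
g: a_k = 2, 2, -1, 1, -5/4, 7/4, …
f·g: L₀ = L_f ⊗_s L_g, ord ≤ 1·1.
L = (5 + 4·x) + (-1 + 2·x + 8·x^2)·Dx  (order 1).
h: a_k = 8, 40, 156, 628, 2507, 10035, …
ICs: h(0) = 8.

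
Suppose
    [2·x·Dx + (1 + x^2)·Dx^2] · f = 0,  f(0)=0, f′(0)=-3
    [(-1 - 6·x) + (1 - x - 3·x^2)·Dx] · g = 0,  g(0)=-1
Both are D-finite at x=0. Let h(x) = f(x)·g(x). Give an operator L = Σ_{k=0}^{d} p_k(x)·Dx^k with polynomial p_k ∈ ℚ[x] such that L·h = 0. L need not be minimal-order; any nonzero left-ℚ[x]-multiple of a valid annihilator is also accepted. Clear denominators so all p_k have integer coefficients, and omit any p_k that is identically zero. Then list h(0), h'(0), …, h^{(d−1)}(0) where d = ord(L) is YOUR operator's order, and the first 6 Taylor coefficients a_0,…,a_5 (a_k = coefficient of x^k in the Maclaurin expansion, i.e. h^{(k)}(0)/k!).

f: a_k = 0, -3, 0, 1, 0, -3/5, …
g: a_k = -1, -1, -4, -7, -19, -40, …
Product ⇒ symmetric product L₀, ord ≤ 2.
L = (6 + 2·x + 18·x^2) + (2 + 10·x + 4·x^2 + 18·x^3)·Dx + (-1 + x + 2·x^2 + x^3 + 3·x^4)·Dx^2  (order 2).
h: a_k = 0, 3, 3, 11, 20, 268/5, …
ICs: h(0) = 0, h′(0) = 3.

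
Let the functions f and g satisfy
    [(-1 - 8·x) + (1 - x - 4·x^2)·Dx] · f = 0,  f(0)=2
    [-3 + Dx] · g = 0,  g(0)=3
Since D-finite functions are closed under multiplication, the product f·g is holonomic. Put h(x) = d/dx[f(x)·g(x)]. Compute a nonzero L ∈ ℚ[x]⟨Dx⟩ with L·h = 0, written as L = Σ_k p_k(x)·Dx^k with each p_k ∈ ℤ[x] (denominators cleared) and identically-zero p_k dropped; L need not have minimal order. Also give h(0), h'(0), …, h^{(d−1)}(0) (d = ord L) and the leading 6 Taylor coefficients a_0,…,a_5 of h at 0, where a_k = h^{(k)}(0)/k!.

f: a_k = 2, 2, 10, 18, 58, 130, …
g: a_k = 3, 9, 27/2, 27/2, 81/8, 243/40, …
L₀ := L_f ⊗_s L_g (sym. prod.), ord ≤ 1.
Derive L from L₀ (diff closure).
L = (25 + 48·x - 39·x^2 - 120·x^3 + 144·x^4) + (-4 - x + 33·x^2 + 8·x^3 - 48·x^4)·Dx  (order 1).
h: a_k = 24, 150, 594, 2073, 6612, 408177/20, …
ICs: h(0) = 24.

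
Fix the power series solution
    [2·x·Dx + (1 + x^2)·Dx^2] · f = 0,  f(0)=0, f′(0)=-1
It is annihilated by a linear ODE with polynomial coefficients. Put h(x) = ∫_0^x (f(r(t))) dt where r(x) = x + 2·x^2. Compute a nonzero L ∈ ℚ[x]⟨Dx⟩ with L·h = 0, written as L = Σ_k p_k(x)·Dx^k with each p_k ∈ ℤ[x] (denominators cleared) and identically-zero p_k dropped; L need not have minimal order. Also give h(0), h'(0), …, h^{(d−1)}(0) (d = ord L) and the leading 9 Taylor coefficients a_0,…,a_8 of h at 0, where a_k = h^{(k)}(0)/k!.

L = (-4 + 2·x + 16·x^2 + 48·x^3 + 48·x^4)·Dx^2 + (1 + 4·x + x^2 + 8·x^3 + 20·x^4 + 16·x^5)·Dx^3  (order 3).
h: a_k = 0, 0, -1/2, -2/3, 1/12, 2/5, 19/30, 2/21, -55/56, …
ICs: h(0) = 0, h′(0) = 0, h′′(0) = -1.

f: a_k = 0, -1, 0, 1/3, 0, -1/5, 0, 1/7, 0, …
h₀=f(r): pull back L_f along r ⇒ L₀.
Integrate: L := L₀·Dx.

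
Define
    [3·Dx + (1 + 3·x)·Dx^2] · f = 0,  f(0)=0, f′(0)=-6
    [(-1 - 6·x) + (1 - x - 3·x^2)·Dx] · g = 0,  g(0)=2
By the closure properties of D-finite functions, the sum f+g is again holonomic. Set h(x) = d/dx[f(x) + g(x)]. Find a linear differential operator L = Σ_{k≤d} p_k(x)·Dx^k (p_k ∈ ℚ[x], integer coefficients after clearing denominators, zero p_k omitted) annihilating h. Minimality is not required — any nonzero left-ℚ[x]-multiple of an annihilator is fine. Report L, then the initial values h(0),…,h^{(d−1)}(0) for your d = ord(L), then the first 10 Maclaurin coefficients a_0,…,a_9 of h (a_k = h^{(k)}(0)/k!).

L = (-270 - 1422·x - 3780·x^2 - 2916·x^3 - 2916·x^4) + (-24 - 468·x - 2736·x^2 - 5616·x^3 - 5994·x^4 - 4860·x^5)·Dx + (11 + 79·x + 129·x^2 - 171·x^3 - 783·x^4 - 1377·x^5 - 972·x^6)·Dx^2  (order 2).
h: a_k = -4, 34, -12, 314, -86, 2622, -1336, 21250, -18504, 171758, …
ICs: h(0) = -4, h′(0) = 34.

f: a_k = 0, -6, 9, -18, 81/2, -486/5, 243, -4374/7, 6561/4, -4374, …
g: a_k = 2, 2, 8, 14, 38, 80, 194, 434, 1016, 2318, …
Sum ⇒ L₀ = lclm(L_f,L_g) in ℚ(x)⟨Dx⟩.
h=h₀': d/dx-closure on L₀ ⇒ L.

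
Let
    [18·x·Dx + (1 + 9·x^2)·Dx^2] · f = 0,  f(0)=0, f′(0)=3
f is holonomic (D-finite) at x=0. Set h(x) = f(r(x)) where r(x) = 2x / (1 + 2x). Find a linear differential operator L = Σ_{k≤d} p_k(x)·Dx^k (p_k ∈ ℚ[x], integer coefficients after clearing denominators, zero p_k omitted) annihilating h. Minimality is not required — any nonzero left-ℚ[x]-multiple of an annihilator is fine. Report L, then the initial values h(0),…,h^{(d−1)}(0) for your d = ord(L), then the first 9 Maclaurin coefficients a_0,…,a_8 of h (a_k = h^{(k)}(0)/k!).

f: a_k = 0, 3, 0, -9, 0, 243/5, 0, -2187/7, 0, …
L₀ from L_f via x↦r, Dx↦r'^{-1}Dx.
L = (4 + 80·x)·Dx + (1 + 4·x + 40·x^2)·Dx^2  (order 2).
h: a_k = 0, 6, -12, -48, 384, -384/5, -9984, 254976/7, 172032, …
ICs: h(0) = 0, h′(0) = 6.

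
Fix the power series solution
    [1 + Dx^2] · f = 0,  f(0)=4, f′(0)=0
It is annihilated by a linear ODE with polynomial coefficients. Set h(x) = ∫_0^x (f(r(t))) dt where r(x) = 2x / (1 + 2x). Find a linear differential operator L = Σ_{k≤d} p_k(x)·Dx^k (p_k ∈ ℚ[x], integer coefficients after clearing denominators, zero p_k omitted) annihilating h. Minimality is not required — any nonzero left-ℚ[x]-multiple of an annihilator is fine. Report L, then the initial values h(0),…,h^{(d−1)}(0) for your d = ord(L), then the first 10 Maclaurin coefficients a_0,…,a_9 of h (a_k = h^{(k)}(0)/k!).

L = 4·Dx + (4 + 24·x + 48·x^2 + 32·x^3)·Dx^2 + (1 + 8·x + 24·x^2 + 32·x^3 + 16·x^4)·Dx^3  (order 3).
h: a_k = 0, 4, 0, -8/3, 8, -56/3, 352/9, -24016/315, 696/5, -133592/567, …
ICs: h(0) = 0, h′(0) = 4, h′′(0) = 0.

f: a_k = 4, 0, -2, 0, 1/6, 0, -1/180, 0, 1/10080, 0, …
f∘r: x↦r, Dx↦Dx/r' in L_f ⇒ L₀.
∫: right-multiply L₀ by Dx.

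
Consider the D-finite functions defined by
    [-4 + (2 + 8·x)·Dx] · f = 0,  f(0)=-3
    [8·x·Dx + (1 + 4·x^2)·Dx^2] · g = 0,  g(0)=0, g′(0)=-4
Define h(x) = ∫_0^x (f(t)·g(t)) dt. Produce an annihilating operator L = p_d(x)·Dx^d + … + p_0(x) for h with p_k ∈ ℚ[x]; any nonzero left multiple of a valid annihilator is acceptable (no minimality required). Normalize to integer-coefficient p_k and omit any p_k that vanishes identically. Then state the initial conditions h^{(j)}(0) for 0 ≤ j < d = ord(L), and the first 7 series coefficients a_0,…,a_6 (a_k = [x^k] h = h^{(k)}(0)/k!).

f: a_k = -3, -6, 6, -12, 30, -84, 252, …
g: a_k = 0, -4, 0, 16/3, 0, -64/5, 0, …
h₀=f·g: eliminate ⇒ L₀, order ≤ 1·2.
h=∫h₀ ⇒ L = L₀·Dx.
L = (12 - 16·x - 16·x^2)·Dx + (-4 - 8·x + 48·x^2 + 64·x^3)·Dx^2 + (1 + 8·x + 20·x^2 + 32·x^3 + 64·x^4)·Dx^3  (order 3).
h: a_k = 0, 0, 6, 8, -10, 16/5, -124/15, …
ICs: h(0) = 0, h′(0) = 0, h′′(0) = 12.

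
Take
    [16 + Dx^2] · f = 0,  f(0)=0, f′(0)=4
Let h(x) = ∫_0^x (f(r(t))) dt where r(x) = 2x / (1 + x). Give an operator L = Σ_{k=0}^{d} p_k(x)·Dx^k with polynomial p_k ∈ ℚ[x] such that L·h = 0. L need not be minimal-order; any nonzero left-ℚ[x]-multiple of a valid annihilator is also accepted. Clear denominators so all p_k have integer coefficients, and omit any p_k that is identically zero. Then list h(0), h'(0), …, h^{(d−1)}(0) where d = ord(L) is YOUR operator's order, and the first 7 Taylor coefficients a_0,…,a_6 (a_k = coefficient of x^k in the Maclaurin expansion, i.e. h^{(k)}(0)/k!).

L = 64·Dx + (2 + 6·x + 6·x^2 + 2·x^3)·Dx^2 + (1 + 4·x + 6·x^2 + 4·x^3 + x^4)·Dx^3  (order 3).
h: a_k = 0, 0, 4, -8/3, -58/3, 248/5, -1732/45, …
ICs: h(0) = 0, h′(0) = 0, h′′(0) = 8.

f: a_k = 0, 4, 0, -32/3, 0, 128/15, 0, …
L₀ from L_f via x↦r, Dx↦r'^{-1}Dx.
h=∫₀ˣh₀: take L = L₀·Dx.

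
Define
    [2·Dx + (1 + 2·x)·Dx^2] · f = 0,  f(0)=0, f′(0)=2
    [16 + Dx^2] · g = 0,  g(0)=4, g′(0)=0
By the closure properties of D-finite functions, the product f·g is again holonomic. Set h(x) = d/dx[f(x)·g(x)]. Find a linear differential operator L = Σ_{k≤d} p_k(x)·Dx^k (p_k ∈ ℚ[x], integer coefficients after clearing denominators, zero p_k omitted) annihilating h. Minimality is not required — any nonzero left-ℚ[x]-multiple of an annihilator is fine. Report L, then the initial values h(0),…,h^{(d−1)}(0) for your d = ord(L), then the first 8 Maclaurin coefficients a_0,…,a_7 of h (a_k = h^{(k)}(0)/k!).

f: a_k = 0, 2, -2, 8/3, -4, 32/5, -32/3, 128/7, …
g: a_k = 4, 0, -32, 0, 128/3, 0, -1024/45, 0, …
h₀=f·g: eliminate ⇒ L₀, order ≤ 2·2.
h₀' ⇒ L via d/dx closure of L₀.
L = (-896 + 28672·x + 282624·x^2 + 1032192·x^3 + 1826816·x^4 + 1572864·x^5 + 524288·x^6) + (576 + 12416·x + 66560·x^2 + 153600·x^3 + 163840·x^4 + 65536·x^5)·Dx + (280 + 6592·x + 44480·x^2 + 141312·x^3 + 234496·x^4 + 196608·x^5 + 65536·x^6)·Dx^2 + (36 + 776·x + 4160·x^2 + 9600·x^3 + 10240·x^4 + 4096·x^5)·Dx^3 + (21 + 300·x + 1676·x^2 + 4800·x^3 + 7520·x^4 + 6144·x^5 + 2048·x^6)·Dx^4  (order 4).
h: a_k = 8, -16, -160, 192, 128, 0, -6656/15, 31744/45, …
ICs: h(0) = 8, h′(0) = -16, h′′(0) = -320, h′′′(0) = 1152.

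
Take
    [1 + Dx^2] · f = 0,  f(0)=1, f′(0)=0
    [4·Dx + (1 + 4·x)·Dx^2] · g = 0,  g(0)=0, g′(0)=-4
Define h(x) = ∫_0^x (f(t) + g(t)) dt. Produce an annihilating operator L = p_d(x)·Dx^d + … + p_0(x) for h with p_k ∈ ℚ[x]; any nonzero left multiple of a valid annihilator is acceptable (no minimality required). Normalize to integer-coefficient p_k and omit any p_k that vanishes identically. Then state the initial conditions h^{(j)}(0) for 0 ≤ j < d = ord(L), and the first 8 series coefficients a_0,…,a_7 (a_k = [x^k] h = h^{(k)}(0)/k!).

f: a_k = 1, 0, -1/2, 0, 1/24, 0, -1/720, 0, …
g: a_k = 0, -4, 8, -64/3, 64, -1024/5, 2048/3, -16384/7, …
Sum ⇒ L₀ = lclm(L_f,L_g) in ℚ(x)⟨Dx⟩.
h=∫h₀ ⇒ L = L₀·Dx.
L = (388 + 32·x + 64·x^2)·Dx^2 + (33 + 140·x + 48·x^2 + 64·x^3)·Dx^3 + (388 + 32·x + 64·x^2)·Dx^4 + (33 + 140·x + 48·x^2 + 64·x^3)·Dx^5  (order 5).
h: a_k = 0, 1, -2, 5/2, -16/3, 1537/120, -512/15, 70217/720, …
ICs: h(0) = 0, h′(0) = 1, h′′(0) = -4, h′′′(0) = 15, h′′′′(0) = -128.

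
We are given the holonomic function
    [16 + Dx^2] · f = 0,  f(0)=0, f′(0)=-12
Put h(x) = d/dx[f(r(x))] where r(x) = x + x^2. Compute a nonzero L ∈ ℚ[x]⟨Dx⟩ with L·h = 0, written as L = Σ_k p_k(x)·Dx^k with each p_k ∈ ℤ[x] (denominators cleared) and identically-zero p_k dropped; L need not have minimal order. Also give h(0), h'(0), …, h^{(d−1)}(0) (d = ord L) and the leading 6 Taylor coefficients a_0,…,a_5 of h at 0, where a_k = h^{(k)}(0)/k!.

L = (28 + 128·x + 384·x^2 + 512·x^3 + 256·x^4) + (-6 - 12·x)·Dx + (1 + 4·x + 4·x^2)·Dx^2  (order 2).
h: a_k = -12, -24, 96, 384, 352, -576, …
ICs: h(0) = -12, h′(0) = -24.

f: a_k = 0, -12, 0, 32, 0, -128/5, …
h₀=f(r): pull back L_f along r ⇒ L₀.
Derive L from L₀ (diff closure).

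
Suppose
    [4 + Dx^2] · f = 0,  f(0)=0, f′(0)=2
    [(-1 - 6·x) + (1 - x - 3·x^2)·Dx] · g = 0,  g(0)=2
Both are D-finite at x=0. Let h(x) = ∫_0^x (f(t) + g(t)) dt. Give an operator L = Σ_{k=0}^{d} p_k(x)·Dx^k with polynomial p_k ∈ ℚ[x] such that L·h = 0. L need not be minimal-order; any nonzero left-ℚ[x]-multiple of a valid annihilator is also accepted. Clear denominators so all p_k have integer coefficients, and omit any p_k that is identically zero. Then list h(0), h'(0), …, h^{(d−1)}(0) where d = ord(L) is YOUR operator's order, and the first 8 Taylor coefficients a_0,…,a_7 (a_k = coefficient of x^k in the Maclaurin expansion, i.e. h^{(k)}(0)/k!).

L = (-92 - 608·x - 512·x^2 - 1104·x^3 - 360·x^4 - 432·x^5)·Dx + (24 - 4·x - 24·x^2 - 80·x^3 - 180·x^4 - 216·x^5 - 216·x^6)·Dx^2 + (-23 - 152·x - 128·x^2 - 276·x^3 - 90·x^4 - 108·x^5)·Dx^3 + (6 - x - 6·x^2 - 20·x^3 - 45·x^4 - 54·x^5 - 54·x^6)·Dx^4  (order 4).
h: a_k = 0, 2, 2, 8/3, 19/6, 38/5, 602/45, 194/7, …
ICs: h(0) = 0, h′(0) = 2, h′′(0) = 4, h′′′(0) = 16.

f: a_k = 0, 2, 0, -4/3, 0, 4/15, 0, -8/315, …
g: a_k = 2, 2, 8, 14, 38, 80, 194, 434, …
L₀ := lclm(L_f,L_g); ord L₀ ≤ 2+1.
h=∫₀ˣh₀: take L = L₀·Dx.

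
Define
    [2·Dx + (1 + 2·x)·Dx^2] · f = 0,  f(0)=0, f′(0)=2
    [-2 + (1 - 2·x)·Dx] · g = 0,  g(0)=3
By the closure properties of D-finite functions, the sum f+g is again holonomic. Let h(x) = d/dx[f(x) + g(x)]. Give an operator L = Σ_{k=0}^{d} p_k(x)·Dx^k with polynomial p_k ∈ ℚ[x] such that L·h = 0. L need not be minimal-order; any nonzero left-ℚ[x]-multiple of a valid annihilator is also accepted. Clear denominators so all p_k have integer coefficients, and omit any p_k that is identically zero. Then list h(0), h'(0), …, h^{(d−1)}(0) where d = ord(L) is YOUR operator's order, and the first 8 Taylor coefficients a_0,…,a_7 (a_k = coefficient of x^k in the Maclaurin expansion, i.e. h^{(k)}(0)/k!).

f: a_k = 0, 2, -2, 8/3, -4, 32/5, -32/3, 128/7, …
g: a_k = 3, 6, 12, 24, 48, 96, 192, 384, …
Weyl lclm of L_f,L_g ⇒ L₀ (ord ≤ 3).
h=h₀': d/dx-closure on L₀ ⇒ L.
L = (-40 - 16·x) + (-8 - 64·x - 32·x^2)·Dx + (3 + 2·x - 12·x^2 - 8·x^3)·Dx^2  (order 2).
h: a_k = 8, 20, 80, 176, 512, 1088, 2816, 5888, …
ICs: h(0) = 8, h′(0) = 20.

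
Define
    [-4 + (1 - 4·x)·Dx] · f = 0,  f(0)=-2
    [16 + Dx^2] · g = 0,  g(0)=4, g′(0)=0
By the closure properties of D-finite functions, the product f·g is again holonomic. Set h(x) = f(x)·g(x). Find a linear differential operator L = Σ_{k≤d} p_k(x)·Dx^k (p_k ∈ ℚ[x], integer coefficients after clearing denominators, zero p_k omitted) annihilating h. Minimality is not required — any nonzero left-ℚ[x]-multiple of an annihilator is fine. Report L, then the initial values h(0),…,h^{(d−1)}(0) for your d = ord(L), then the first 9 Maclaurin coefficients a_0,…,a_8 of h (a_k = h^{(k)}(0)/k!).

f: a_k = -2, -8, -32, -128, -512, -2048, -8192, -32768, -131072, …
g: a_k = 4, 0, -32, 0, 128/3, 0, -1024/45, 0, 2048/315, …
f·g: L₀ = L_f ⊗_s L_g, ord ≤ 1·2.
L = (-16 + 64·x) + 8·Dx + (-1 + 4·x)·Dx^2  (order 2).
h: a_k = -8, -32, -64, -256, -3328/3, -13312/3, -796672/45, -3186688/45, -17846272/63, …
ICs: h(0) = -8, h′(0) = -32.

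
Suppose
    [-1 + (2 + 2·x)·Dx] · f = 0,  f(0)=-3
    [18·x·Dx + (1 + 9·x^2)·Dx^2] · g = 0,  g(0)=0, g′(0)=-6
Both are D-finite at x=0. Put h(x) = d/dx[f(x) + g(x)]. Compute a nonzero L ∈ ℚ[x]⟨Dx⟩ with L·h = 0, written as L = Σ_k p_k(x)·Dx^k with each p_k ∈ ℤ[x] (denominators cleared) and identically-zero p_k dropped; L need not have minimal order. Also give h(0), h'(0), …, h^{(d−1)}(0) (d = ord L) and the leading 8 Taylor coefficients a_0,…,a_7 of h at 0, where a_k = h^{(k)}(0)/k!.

f: a_k = -3, -3/2, 3/8, -3/16, 15/128, -21/256, 63/1024, -99/2048, …
g: a_k = 0, -6, 0, 18, 0, -486/5, 0, 4374/7, …
Sum ⇒ L₀ = lclm(L_f,L_g) in ℚ(x)⟨Dx⟩.
h₀' ⇒ L via d/dx closure of L₀.
L = (-36 - 90·x + 972·x^2 + 486·x^3) + (-75 - 144·x + 1818·x^2 + 3888·x^3 + 1701·x^4)·Dx + (-2 + 70·x + 108·x^2 + 684·x^3 + 1134·x^4 + 486·x^5)·Dx^2  (order 2).
h: a_k = -15/2, 3/4, 855/16, 15/32, -124521/256, 189/512, 8957259/2048, 1287/4096, …
ICs: h(0) = -15/2, h′(0) = 3/4.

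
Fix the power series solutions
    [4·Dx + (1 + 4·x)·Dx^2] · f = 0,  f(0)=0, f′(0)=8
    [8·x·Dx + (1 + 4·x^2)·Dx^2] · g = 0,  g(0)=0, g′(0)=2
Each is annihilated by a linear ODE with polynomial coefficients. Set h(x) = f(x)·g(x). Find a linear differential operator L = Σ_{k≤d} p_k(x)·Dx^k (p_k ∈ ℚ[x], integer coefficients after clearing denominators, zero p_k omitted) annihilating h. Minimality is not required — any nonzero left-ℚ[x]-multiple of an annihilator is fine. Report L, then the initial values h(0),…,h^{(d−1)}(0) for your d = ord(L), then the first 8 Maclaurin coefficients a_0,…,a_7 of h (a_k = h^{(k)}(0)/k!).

L = (96 + 640·x + 1408·x^2 + 7680·x^3 + 15360·x^4 + 26624·x^5 + 8192·x^7)·Dx + (24 + 320·x + 2656·x^2 + 9728·x^3 + 28160·x^4 + 47616·x^5 + 71680·x^6 + 6144·x^7 + 28672·x^8)·Dx^2 + (12 + 104·x + 672·x^2 + 2976·x^3 + 8256·x^4 + 18048·x^5 + 24576·x^6 + 35328·x^7 + 6144·x^8 + 16384·x^9)·Dx^3 + (1 + 12·x + 68·x^2 + 256·x^3 + 696·x^4 + 1536·x^5 + 2688·x^6 + 3072·x^7 + 4224·x^8 + 1024·x^9 + 2048·x^10)·Dx^4  (order 4).
h: a_k = 0, 0, 16, -32, 64, -640/3, 34048/45, -37376/15, …
ICs: h(0) = 0, h′(0) = 0, h′′(0) = 32, h′′′(0) = -192.

f: a_k = 0, 8, -16, 128/3, -128, 2048/5, -4096/3, 32768/7, …
g: a_k = 0, 2, 0, -8/3, 0, 32/5, 0, -128/7, …
h₀=f·g: eliminate ⇒ L₀, order ≤ 2·2.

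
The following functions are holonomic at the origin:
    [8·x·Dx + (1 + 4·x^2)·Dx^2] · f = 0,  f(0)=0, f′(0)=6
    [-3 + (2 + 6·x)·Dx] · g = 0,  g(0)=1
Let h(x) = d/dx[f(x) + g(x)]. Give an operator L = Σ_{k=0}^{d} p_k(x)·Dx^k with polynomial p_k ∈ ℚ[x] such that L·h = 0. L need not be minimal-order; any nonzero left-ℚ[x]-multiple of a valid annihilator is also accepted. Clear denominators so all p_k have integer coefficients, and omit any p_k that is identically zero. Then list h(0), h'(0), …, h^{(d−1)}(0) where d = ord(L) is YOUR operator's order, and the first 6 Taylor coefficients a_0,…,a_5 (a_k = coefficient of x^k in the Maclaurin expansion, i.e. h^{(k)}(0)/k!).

f: a_k = 0, 6, 0, -8, 0, 96/5, …
g: a_k = 1, 3/2, -9/8, 27/16, -405/128, 1701/256, …
Sum ⇒ L₀ = lclm(L_f,L_g) in ℚ(x)⟨Dx⟩.
h=h₀': d/dx-closure on L₀ ⇒ L.
L = (-48 - 360·x + 576·x^2 + 864·x^3) + (-59 - 192·x - 120·x^2 + 2304·x^3 + 3024·x^4)·Dx + (-6 + 14·x + 144·x^2 + 272·x^3 + 672·x^4 + 864·x^5)·Dx^2  (order 2).
h: a_k = 15/2, -9/4, -303/16, -405/32, 33081/256, -45927/512, …
ICs: h(0) = 15/2, h′(0) = -9/4.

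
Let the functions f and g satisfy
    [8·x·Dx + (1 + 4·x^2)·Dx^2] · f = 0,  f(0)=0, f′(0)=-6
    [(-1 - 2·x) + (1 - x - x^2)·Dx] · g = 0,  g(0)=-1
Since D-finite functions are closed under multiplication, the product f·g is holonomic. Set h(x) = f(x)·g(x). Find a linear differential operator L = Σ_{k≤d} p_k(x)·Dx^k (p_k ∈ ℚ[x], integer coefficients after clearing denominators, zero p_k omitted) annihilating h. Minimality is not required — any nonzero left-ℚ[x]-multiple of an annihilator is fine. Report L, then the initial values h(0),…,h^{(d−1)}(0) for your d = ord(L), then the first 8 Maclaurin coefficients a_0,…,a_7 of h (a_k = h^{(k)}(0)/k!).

L = (2 + 8·x + 24·x^2) + (2 - 4·x + 16·x^2 + 24·x^3)·Dx + (-1 + x - 3·x^2 + 4·x^3 + 4·x^4)·Dx^2  (order 2).
h: a_k = 0, 6, 6, 4, 10, 166/5, 216/5, 754/35, …
ICs: h(0) = 0, h′(0) = 6.

f: a_k = 0, -6, 0, 8, 0, -96/5, 0, 384/7, …
g: a_k = -1, -1, -2, -3, -5, -8, -13, -21, …
h₀=f·g: eliminate ⇒ L₀, order ≤ 2·1.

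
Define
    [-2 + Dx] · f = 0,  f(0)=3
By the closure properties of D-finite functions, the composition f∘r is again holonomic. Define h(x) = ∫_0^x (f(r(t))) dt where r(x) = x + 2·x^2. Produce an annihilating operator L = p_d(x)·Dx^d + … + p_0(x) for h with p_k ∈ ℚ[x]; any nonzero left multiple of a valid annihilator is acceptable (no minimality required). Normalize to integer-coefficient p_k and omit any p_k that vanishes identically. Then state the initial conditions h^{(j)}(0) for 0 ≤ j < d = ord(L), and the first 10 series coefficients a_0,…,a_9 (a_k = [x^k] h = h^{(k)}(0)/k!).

f: a_k = 3, 6, 6, 4, 2, 4/5, 4/15, 8/105, 2/105, 4/945, …
h₀=f(r): pull back L_f along r ⇒ L₀.
h=∫₀ˣh₀: take L = L₀·Dx.
L = (-2 - 8·x)·Dx + Dx^2  (order 2).
h: a_k = 0, 3, 3, 6, 7, 10, 54/5, 1324/105, 1303/105, 3958/315, …
ICs: h(0) = 0, h′(0) = 3.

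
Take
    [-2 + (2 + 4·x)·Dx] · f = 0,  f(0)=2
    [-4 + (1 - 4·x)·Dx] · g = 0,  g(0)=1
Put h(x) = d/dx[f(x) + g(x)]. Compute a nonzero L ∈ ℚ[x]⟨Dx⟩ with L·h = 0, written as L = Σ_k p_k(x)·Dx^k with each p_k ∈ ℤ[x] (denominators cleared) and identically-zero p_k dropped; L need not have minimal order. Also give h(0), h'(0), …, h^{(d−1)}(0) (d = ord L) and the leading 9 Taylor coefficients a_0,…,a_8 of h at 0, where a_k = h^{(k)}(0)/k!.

L = (-40 - 32·x) + (-31 - 136·x - 112·x^2)·Dx + (3 - 2·x - 32·x^2 - 32·x^3)·Dx^2  (order 2).
h: a_k = 6, 30, 195, 1019, 20515/4, 98241/4, 917735/8, 4193875/8, 151001379/64, …
ICs: h(0) = 6, h′(0) = 30.

f: a_k = 2, 2, -1, 1, -5/4, 7/4, -21/8, 33/8, -429/64, …
g: a_k = 1, 4, 16, 64, 256, 1024, 4096, 16384, 65536, …
f+g: L₀ = lclm(L_f,L_g), ord ≤ 1+1.
h=h₀': d/dx-closure on L₀ ⇒ L.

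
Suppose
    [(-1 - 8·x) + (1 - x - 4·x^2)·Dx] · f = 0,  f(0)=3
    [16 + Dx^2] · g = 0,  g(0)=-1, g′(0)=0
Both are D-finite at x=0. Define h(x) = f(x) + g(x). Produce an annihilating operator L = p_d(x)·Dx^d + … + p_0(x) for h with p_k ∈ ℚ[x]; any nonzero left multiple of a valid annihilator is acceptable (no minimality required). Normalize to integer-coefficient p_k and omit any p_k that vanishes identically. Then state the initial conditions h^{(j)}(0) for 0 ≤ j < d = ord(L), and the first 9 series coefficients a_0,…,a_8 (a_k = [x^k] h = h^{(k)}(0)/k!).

f: a_k = 3, 3, 15, 27, 87, 195, 543, 1323, 3495, …
g: a_k = -1, 0, 8, 0, -32/3, 0, 256/45, 0, -512/315, …
L₀ := lclm(L_f,L_g); ord L₀ ≤ 1+2.
L = (560 + 4608·x + 1664·x^2 + 6144·x^3 + 10240·x^4 + 16384·x^5) + (-208 + 272·x + 896·x^2 - 1408·x^3 - 1536·x^4 + 6144·x^5 + 8192·x^6)·Dx + (35 + 288·x + 104·x^2 + 384·x^3 + 640·x^4 + 1024·x^5)·Dx^2 + (-13 + 17·x + 56·x^2 - 88·x^3 - 96·x^4 + 384·x^5 + 512·x^6)·Dx^3  (order 3).
h: a_k = 2, 3, 23, 27, 229/3, 195, 24691/45, 1323, 1100413/315, …
ICs: h(0) = 2, h′(0) = 3, h′′(0) = 46.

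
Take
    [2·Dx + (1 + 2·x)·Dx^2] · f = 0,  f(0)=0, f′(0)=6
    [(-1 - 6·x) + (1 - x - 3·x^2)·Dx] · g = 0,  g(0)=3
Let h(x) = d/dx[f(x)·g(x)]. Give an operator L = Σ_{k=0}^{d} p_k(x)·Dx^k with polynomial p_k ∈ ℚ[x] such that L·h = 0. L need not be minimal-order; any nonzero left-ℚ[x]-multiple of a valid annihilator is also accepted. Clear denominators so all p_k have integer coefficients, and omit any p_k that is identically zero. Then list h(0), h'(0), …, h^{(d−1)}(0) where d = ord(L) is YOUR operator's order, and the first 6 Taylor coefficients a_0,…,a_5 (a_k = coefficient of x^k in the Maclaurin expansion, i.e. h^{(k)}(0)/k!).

f: a_k = 0, 6, -6, 8, -12, 96/5, …
g: a_k = 3, 3, 12, 21, 57, 120, …
h₀=f·g: eliminate ⇒ L₀, order ≤ 2·1.
h₀' ⇒ L via d/dx closure of L₀.
L = (26 + 108·x + 162·x^2) + (2 + 28·x + 117·x^2 + 126·x^3)·Dx + (-1 - 4·x + 2·x^2 + 21·x^3 + 18·x^4)·Dx^2  (order 2).
h: a_k = 18, 0, 234, 168, 1668, 10908/5, …
ICs: h(0) = 18, h′(0) = 0.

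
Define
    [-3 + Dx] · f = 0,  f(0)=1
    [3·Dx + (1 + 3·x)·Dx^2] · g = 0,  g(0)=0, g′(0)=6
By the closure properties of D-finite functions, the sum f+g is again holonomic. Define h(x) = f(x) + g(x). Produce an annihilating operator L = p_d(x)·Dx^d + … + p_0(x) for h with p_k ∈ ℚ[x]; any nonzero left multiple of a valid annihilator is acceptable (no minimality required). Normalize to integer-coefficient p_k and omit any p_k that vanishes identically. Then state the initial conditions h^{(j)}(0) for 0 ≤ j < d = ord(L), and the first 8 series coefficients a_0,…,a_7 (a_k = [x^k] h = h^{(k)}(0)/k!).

f: a_k = 1, 3, 9/2, 9/2, 27/8, 81/40, 81/80, 243/560, …
g: a_k = 0, 6, -9, 18, -81/2, 486/5, -243, 4374/7, …
f+g: L₀ = lclm(L_f,L_g), ord ≤ 1+2.
L = (-27 - 27·x)·Dx + (3 - 18·x - 27·x^2)·Dx^2 + (2 + 9·x + 9·x^2)·Dx^3  (order 3).
h: a_k = 1, 9, -9/2, 45/2, -297/8, 3969/40, -19359/80, 350163/560, …
ICs: h(0) = 1, h′(0) = 9, h′′(0) = -9.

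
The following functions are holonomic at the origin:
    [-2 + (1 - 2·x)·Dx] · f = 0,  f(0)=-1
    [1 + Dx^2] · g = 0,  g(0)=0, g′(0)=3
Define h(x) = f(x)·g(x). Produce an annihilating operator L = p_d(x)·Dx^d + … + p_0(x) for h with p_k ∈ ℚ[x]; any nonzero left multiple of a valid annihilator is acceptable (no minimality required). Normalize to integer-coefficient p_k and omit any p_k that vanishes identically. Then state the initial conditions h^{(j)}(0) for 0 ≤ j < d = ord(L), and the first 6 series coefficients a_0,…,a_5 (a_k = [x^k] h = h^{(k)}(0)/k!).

f: a_k = -1, -2, -4, -8, -16, -32, …
g: a_k = 0, 3, 0, -1/2, 0, 1/40, …
Product ⇒ symmetric product L₀, ord ≤ 2.
L = (-1 + 2·x) + 4·Dx + (-1 + 2·x)·Dx^2  (order 2).
h: a_k = 0, -3, -6, -23/2, -23, -1841/40, …
ICs: h(0) = 0, h′(0) = -3.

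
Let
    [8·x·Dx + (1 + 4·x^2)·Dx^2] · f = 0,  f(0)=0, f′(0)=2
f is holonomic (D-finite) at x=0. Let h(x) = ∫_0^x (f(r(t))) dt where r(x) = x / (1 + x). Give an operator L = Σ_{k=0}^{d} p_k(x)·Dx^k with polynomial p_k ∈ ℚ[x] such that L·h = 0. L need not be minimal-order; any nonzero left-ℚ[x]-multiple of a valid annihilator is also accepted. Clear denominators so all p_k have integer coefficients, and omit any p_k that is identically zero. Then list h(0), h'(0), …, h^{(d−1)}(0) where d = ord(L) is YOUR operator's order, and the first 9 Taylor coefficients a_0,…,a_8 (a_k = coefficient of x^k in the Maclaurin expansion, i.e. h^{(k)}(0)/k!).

f: a_k = 0, 2, 0, -8/3, 0, 32/5, 0, -128/7, 0, …
L₀ from L_f via x↦r, Dx↦r'^{-1}Dx.
∫: right-multiply L₀ by Dx.
L = (2 + 10·x)·Dx^2 + (1 + 2·x + 5·x^2)·Dx^3  (order 3).
h: a_k = 0, 0, 1, -2/3, -1/6, 6/5, -19/15, -22/21, 139/28, …
ICs: h(0) = 0, h′(0) = 0, h′′(0) = 2.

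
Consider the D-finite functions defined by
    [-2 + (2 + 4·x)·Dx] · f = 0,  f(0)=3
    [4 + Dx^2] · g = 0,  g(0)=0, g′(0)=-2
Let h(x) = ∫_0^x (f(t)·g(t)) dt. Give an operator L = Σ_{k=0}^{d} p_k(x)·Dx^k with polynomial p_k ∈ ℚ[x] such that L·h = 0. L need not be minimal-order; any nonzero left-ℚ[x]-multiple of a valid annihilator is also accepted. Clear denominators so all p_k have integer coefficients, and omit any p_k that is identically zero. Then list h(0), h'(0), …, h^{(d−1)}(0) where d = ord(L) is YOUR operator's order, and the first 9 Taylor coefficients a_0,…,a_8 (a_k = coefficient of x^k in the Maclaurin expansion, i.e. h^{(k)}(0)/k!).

L = (7 + 16·x + 16·x^2)·Dx + (-2 - 4·x)·Dx^2 + (1 + 4·x + 4·x^2)·Dx^3  (order 3).
h: a_k = 0, 0, -3, -2, 7/4, 1/5, 19/120, -81/140, 983/1344, …
ICs: h(0) = 0, h′(0) = 0, h′′(0) = -6.

f: a_k = 3, 3, -3/2, 3/2, -15/8, 21/8, -63/16, 99/16, -1287/128, …
g: a_k = 0, -2, 0, 4/3, 0, -4/15, 0, 8/315, 0, …
f·g: L₀ = L_f ⊗_s L_g, ord ≤ 1·2.
Integrate: L := L₀·Dx.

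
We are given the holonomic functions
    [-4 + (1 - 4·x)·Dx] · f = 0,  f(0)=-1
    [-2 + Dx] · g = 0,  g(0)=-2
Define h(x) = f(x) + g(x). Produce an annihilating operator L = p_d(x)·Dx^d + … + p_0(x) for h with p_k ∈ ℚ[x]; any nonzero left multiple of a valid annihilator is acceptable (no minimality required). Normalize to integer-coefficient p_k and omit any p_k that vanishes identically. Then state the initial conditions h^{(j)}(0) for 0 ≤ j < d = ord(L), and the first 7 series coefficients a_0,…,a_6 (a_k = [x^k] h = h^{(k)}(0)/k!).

L = (-24 - 32·x) + (14 + 16·x - 32·x^2)·Dx + (-1 + 16·x^2)·Dx^2  (order 2).
h: a_k = -3, -8, -20, -200/3, -772/3, -15368/15, -184328/45, …
ICs: h(0) = -3, h′(0) = -8.

f: a_k = -1, -4, -16, -64, -256, -1024, -4096, …
g: a_k = -2, -4, -4, -8/3, -4/3, -8/15, -8/45, …
f+g: L₀ = lclm(L_f,L_g), ord ≤ 1+1.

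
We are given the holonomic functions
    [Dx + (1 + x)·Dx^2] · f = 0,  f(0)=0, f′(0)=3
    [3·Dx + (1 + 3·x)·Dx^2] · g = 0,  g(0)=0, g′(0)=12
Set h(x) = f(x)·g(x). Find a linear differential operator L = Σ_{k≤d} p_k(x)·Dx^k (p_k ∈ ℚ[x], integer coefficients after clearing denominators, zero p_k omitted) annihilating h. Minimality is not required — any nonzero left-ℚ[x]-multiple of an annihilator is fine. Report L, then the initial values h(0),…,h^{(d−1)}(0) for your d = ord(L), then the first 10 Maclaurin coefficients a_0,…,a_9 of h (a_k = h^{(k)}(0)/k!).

L = (30 + 72·x + 54·x^2)·Dx + (76 + 354·x + 540·x^2 + 270·x^3)·Dx^2 + (29 + 200·x + 486·x^2 + 504·x^3 + 189·x^4)·Dx^3 + (2 + 19·x + 68·x^2 + 114·x^3 + 90·x^4 + 27·x^5)·Dx^4  (order 4).
h: a_k = 0, 0, 36, -72, 147, -324, 3807/5, -9372/5, 133533/28, -434934/35, …
ICs: h(0) = 0, h′(0) = 0, h′′(0) = 72, h′′′(0) = -432.

f: a_k = 0, 3, -3/2, 1, -3/4, 3/5, -1/2, 3/7, -3/8, 1/3, …
g: a_k = 0, 12, -18, 36, -81, 972/5, -486, 8748/7, -6561/2, 8748, …
Product ⇒ symmetric product L₀, ord ≤ 4.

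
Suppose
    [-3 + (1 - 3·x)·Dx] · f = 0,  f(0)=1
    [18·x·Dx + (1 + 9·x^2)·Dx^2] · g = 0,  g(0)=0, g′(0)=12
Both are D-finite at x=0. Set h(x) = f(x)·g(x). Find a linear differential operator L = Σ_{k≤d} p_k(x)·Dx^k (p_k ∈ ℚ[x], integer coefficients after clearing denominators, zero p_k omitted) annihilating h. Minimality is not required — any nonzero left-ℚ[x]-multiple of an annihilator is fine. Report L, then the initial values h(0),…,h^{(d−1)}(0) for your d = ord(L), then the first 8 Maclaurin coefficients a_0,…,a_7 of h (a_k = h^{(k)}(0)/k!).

f: a_k = 1, 3, 9, 27, 81, 243, 729, 2187, …
g: a_k = 0, 12, 0, -36, 0, 972/5, 0, -8748/7, …
f·g: L₀ = L_f ⊗_s L_g, ord ≤ 1·2.
L = 54·x + (6 - 18·x + 108·x^2)·Dx + (-1 + 3·x - 9·x^2 + 27·x^3)·Dx^2  (order 2).
h: a_k = 0, 12, 36, 72, 216, 4212/5, 12636/5, 221616/35, …
ICs: h(0) = 0, h′(0) = 12.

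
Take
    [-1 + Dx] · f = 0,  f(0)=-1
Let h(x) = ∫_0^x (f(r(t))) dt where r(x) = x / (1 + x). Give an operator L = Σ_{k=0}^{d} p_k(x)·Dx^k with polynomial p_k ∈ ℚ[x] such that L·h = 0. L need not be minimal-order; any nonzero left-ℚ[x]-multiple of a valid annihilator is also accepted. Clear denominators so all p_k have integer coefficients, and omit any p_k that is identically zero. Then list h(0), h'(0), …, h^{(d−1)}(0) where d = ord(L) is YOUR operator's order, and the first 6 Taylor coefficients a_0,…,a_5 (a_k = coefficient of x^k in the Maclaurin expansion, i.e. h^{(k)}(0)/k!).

f: a_k = -1, -1, -1/2, -1/6, -1/24, -1/120, …
Substitute x→r, Dx→(1/r')Dx; clear ⇒ L₀.
Integrate: L := L₀·Dx.
L = -Dx + (1 + 2·x + x^2)·Dx^2  (order 2).
h: a_k = 0, -1, -1/2, 1/6, -1/24, -1/120, …
ICs: h(0) = 0, h′(0) = -1.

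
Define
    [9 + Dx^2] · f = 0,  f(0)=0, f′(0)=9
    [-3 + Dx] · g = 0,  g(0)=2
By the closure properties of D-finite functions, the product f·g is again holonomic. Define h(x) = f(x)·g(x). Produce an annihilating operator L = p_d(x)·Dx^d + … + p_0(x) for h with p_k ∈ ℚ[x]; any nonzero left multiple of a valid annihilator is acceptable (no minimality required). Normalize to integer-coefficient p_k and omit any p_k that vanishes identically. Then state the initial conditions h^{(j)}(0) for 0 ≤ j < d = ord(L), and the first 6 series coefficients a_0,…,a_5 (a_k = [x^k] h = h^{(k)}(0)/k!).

f: a_k = 0, 9, 0, -27/2, 0, 243/40, …
g: a_k = 2, 6, 9, 9, 27/4, 81/20, …
Product ⇒ symmetric product L₀, ord ≤ 2.
L = 18 - 6·Dx + Dx^2  (order 2).
h: a_k = 0, 18, 54, 54, 0, -243/5, …
ICs: h(0) = 0, h′(0) = 18.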